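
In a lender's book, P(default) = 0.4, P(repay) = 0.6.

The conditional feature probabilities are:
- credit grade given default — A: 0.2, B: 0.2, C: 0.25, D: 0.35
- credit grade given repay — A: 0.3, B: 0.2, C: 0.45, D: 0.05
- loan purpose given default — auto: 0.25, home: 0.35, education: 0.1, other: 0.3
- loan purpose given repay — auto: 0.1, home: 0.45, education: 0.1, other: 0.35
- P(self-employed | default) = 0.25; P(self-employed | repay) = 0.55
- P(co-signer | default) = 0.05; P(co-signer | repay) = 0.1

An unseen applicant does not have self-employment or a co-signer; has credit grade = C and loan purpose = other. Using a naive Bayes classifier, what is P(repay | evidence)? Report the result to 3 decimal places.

0.642

default: 0.4 × 0.25 × 0.3 × (1−0.25) × (1−0.05) = 0.021375
repay: 0.6 × 0.45 × 0.35 × (1−0.55) × (1−0.1) = 0.0382725
P(repay | x) = 0.0382725 / 0.0596475 ≈ 0.642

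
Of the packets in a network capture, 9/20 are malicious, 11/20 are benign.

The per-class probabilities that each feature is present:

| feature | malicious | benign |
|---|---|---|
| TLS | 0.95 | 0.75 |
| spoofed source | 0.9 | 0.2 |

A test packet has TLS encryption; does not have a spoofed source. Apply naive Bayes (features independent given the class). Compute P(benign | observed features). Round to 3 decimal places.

0.885

malicious: 0.45 × 0.95 × (1−0.9) = 0.04275
benign: 0.55 × 0.75 × (1−0.2) = 0.33
P(benign | x) = 0.33 / 0.37275 ≈ 0.885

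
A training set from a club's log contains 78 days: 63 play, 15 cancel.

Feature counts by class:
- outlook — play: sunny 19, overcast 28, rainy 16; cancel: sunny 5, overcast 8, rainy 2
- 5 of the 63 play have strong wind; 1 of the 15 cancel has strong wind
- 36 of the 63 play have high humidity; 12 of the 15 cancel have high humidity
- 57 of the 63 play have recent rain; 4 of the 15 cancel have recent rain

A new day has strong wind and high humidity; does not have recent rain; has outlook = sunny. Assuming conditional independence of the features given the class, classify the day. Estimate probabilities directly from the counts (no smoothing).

cancel

play: (63/78) × (19/63) × (5/63) × (36/63) × (6/63) ≈ 0.00105211
cancel: (15/78) × (5/15) × (1/15) × (12/15) × (11/15) ≈ 0.00250712
Highest score → cancel.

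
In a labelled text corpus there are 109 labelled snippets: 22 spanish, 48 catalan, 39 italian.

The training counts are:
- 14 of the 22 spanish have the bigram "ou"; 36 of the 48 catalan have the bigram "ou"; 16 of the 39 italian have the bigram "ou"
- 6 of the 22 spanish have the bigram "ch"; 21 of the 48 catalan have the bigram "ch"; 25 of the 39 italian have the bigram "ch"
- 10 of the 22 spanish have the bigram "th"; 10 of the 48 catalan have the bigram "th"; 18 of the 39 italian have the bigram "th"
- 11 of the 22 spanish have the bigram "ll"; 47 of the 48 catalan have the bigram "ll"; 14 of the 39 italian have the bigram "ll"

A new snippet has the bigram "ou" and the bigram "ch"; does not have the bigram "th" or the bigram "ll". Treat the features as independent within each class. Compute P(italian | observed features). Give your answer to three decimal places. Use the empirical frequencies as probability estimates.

0.731

spanish: (22/109) × (14/22) × (6/22) × (12/22) × (11/22) ≈ 0.00955342
catalan: (48/109) × (36/48) × (21/48) × (38/48) × (1/48) ≈ 0.00238317
italian: (39/109) × (16/39) × (25/39) × (21/39) × (25/39) ≈ 0.0324787
P(italian | x) = 0.0324787 / 0.04441529 ≈ 0.731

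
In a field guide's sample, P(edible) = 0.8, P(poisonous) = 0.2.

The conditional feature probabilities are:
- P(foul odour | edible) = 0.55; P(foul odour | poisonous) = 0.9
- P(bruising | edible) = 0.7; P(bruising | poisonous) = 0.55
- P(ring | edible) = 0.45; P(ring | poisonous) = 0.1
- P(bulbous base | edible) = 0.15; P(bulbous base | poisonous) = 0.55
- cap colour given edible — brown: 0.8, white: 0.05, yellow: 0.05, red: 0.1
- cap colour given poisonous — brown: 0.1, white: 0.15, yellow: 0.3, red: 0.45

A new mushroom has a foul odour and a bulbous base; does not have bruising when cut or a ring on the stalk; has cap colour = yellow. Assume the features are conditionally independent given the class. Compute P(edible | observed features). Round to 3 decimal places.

edible: 0.8 × 0.55 × (1−0.7) × (1−0.45) × 0.15 × 0.05 = 0.0005445
poisonous: 0.2 × 0.9 × (1−0.55) × (1−0.1) × 0.55 × 0.3 = 0.0120285
P(edible | x) = 0.0005445 / 0.012573 ≈ 0.043

0.043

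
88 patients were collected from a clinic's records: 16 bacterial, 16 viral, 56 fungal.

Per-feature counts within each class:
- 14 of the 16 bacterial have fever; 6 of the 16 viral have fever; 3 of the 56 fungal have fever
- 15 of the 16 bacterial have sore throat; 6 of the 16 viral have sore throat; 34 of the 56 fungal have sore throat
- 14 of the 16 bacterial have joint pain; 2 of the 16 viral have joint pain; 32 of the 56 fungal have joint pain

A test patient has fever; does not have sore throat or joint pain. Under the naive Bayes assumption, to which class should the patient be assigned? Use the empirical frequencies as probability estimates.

viral

bacterial: (16/88) × (14/16) × (1/16) × (2/16) ≈ 0.0012429
viral: (16/88) × (6/16) × (10/16) × (14/16) ≈ 0.0372869
fungal: (56/88) × (3/56) × (22/56) × (24/56) ≈ 0.0057398
Highest score → viral.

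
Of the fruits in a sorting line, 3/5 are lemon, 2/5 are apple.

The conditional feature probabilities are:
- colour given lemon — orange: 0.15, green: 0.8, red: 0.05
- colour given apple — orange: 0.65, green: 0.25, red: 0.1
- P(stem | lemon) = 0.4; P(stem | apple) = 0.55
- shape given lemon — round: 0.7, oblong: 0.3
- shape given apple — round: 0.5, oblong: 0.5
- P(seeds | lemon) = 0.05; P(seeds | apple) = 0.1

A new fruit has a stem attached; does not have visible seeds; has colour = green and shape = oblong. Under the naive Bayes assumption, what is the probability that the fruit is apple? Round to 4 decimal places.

0.3114

lemon: 0.6 × 0.8 × 0.4 × 0.3 × (1−0.05) = 0.05472
apple: 0.4 × 0.25 × 0.55 × 0.5 × (1−0.1) = 0.02475
P(apple | x) = 0.02475 / 0.07947 ≈ 0.3114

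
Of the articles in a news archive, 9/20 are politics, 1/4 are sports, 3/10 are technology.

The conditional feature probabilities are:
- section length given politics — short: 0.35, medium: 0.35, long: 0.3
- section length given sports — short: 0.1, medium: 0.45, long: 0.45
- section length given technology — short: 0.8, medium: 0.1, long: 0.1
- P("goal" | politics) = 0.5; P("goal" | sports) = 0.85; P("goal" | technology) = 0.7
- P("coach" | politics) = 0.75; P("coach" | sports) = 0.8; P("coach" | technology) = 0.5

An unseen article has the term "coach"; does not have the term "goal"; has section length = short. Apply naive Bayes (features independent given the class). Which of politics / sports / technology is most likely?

politics: 0.45 × 0.35 × (1−0.5) × 0.75 = 0.0590625
sports: 0.25 × 0.1 × (1−0.85) × 0.8 = 0.003
technology: 0.3 × 0.8 × (1−0.7) × 0.5 = 0.036
Highest score → politics.

politics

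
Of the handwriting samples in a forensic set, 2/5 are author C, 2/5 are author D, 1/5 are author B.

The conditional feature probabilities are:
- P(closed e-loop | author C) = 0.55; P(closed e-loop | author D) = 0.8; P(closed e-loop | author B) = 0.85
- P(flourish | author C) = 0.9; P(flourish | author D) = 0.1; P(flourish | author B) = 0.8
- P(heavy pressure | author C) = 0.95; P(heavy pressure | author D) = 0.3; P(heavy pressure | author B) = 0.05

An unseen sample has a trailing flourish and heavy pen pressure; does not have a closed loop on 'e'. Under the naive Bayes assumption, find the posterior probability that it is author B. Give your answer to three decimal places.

author C: 0.4 × (1−0.55) × 0.9 × 0.95 = 0.1539
author D: 0.4 × (1−0.8) × 0.1 × 0.3 = 0.0024
author B: 0.2 × (1−0.85) × 0.8 × 0.05 = 0.0012
P(author B | x) = 0.0012 / 0.1575 ≈ 0.008

0.008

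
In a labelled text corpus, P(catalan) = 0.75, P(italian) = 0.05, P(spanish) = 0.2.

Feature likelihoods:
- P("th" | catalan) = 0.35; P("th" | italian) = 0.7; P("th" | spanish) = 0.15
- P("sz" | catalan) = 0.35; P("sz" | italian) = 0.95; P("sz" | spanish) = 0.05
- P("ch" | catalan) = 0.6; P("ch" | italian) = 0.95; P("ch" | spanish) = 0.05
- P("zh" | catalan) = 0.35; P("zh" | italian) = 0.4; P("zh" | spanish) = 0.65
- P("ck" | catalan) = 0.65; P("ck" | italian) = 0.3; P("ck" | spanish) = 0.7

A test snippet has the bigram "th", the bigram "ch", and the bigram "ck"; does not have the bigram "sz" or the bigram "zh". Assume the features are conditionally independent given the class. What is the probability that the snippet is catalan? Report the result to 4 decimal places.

0.9852

catalan: 0.75 × 0.35 × (1−0.35) × 0.6 × (1−0.35) × 0.65 = 0.0432534375
italian: 0.05 × 0.7 × (1−0.95) × 0.95 × (1−0.4) × 0.3 = 0.00029925
spanish: 0.2 × 0.15 × (1−0.05) × 0.05 × (1−0.65) × 0.7 = 0.000349125
P(catalan | x) = 0.0432534375 / 0.0439018125 ≈ 0.9852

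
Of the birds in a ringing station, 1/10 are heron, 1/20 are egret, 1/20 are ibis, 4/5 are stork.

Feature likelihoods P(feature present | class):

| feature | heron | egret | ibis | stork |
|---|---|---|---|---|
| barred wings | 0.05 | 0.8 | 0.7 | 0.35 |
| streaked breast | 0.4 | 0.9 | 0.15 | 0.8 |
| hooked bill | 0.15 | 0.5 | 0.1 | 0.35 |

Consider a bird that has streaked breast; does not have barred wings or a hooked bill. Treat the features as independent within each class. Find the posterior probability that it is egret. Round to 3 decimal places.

heron: 0.1 × (1−0.05) × 0.4 × (1−0.15) = 0.0323
egret: 0.05 × (1−0.8) × 0.9 × (1−0.5) = 0.0045
ibis: 0.05 × (1−0.7) × 0.15 × (1−0.1) = 0.002025
stork: 0.8 × (1−0.35) × 0.8 × (1−0.35) = 0.2704
P(egret | x) = 0.0045 / 0.309225 ≈ 0.015

0.015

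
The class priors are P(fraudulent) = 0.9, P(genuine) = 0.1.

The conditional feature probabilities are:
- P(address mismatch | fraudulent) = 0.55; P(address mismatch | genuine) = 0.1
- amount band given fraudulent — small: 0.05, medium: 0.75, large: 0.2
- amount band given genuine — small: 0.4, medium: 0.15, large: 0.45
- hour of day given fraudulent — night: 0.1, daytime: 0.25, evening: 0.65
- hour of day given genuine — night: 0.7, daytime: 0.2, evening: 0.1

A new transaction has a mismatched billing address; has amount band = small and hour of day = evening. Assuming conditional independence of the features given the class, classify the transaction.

fraudulent: 0.9 × 0.55 × 0.05 × 0.65 = 0.0160875
genuine: 0.1 × 0.1 × 0.4 × 0.1 = 0.0004
Highest score → fraudulent.

fraudulent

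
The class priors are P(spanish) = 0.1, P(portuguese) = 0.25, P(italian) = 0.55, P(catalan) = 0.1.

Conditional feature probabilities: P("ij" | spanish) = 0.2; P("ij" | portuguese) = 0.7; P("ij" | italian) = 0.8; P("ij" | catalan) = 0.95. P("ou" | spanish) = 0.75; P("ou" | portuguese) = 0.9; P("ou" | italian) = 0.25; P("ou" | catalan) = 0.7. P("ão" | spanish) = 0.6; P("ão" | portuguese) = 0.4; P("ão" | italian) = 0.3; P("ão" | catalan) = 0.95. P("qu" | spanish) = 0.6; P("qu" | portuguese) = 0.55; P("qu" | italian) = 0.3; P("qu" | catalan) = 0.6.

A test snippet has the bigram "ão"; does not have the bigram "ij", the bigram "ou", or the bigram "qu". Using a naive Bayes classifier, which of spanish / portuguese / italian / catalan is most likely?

italian

spanish: 0.1 × (1−0.2) × (1−0.75) × 0.6 × (1−0.6) = 0.0048
portuguese: 0.25 × (1−0.7) × (1−0.9) × 0.4 × (1−0.55) = 0.00135
italian: 0.55 × (1−0.8) × (1−0.25) × 0.3 × (1−0.3) = 0.017325
catalan: 0.1 × (1−0.95) × (1−0.7) × 0.95 × (1−0.6) = 0.00057
Highest score → italian.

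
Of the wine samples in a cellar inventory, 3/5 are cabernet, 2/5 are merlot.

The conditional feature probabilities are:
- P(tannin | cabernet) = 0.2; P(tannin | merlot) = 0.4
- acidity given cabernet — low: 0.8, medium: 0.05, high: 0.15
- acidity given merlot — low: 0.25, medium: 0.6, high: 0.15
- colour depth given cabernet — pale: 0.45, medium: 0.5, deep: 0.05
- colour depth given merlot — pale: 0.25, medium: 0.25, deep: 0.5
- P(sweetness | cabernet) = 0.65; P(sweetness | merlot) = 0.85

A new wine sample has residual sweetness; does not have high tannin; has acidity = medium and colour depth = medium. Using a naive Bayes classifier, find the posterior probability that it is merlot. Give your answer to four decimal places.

cabernet: 0.6 × (1−0.2) × 0.05 × 0.5 × 0.65 = 0.0078
merlot: 0.4 × (1−0.4) × 0.6 × 0.25 × 0.85 = 0.0306
P(merlot | x) = 0.0306 / 0.0384 ≈ 0.7969

0.7969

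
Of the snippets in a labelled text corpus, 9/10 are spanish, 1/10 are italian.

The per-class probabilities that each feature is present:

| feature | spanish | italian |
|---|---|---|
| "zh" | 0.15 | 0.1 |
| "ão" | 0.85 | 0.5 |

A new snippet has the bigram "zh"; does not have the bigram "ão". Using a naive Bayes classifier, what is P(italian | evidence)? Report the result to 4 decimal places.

0.1980

spanish: 0.9 × 0.15 × (1−0.85) = 0.02025
italian: 0.1 × 0.1 × (1−0.5) = 0.005
P(italian | x) = 0.005 / 0.02525 ≈ 0.1980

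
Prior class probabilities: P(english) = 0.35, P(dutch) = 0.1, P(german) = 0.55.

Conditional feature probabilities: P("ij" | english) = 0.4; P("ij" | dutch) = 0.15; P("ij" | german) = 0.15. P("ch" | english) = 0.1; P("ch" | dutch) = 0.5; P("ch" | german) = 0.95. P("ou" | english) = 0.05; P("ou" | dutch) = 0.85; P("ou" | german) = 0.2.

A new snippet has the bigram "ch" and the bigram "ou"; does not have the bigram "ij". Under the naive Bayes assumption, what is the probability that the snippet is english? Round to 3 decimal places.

english: 0.35 × (1−0.4) × 0.1 × 0.05 = 0.00105
dutch: 0.1 × (1−0.15) × 0.5 × 0.85 = 0.036125
german: 0.55 × (1−0.15) × 0.95 × 0.2 = 0.088825
P(english | x) = 0.00105 / 0.126 ≈ 0.008

0.008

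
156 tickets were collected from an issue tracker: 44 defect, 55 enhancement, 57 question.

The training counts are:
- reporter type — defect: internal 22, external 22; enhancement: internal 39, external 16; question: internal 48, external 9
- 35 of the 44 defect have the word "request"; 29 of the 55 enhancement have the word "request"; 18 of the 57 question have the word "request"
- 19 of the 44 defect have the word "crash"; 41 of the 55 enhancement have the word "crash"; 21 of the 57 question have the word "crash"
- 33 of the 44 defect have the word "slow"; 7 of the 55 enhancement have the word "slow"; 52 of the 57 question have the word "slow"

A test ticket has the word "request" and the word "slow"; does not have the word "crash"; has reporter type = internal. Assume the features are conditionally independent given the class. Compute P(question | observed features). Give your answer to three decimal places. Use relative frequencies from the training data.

0.518

defect: (44/156) × (22/44) × (35/44) × (25/44) × (33/44) ≈ 0.0478038
enhancement: (55/156) × (39/55) × (29/55) × (14/55) × (7/55) ≈ 0.00427047
question: (57/156) × (48/57) × (18/57) × (36/57) × (52/57) ≈ 0.0559848
P(question | x) = 0.0559848 / 0.10805907 ≈ 0.518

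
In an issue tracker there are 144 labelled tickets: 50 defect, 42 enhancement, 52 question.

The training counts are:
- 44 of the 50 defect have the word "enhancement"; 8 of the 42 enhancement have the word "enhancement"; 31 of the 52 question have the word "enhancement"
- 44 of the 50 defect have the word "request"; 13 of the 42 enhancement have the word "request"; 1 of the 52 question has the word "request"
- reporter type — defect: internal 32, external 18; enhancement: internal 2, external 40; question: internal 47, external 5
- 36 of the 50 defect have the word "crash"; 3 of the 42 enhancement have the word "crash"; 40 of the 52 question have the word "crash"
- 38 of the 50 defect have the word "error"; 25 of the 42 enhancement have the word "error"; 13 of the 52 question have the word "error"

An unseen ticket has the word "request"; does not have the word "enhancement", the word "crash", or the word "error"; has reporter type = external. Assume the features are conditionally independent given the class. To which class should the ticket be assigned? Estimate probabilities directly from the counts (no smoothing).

enhancement

defect: (50/144) × (6/50) × (44/50) × (18/50) × (14/50) × (12/50) = 0.00088704
enhancement: (42/144) × (34/42) × (13/42) × (40/42) × (39/42) × (17/42) ≈ 0.0261599
question: (52/144) × (21/52) × (1/52) × (5/52) × (12/52) × (39/52) ≈ 0.0000466723
Highest score → enhancement.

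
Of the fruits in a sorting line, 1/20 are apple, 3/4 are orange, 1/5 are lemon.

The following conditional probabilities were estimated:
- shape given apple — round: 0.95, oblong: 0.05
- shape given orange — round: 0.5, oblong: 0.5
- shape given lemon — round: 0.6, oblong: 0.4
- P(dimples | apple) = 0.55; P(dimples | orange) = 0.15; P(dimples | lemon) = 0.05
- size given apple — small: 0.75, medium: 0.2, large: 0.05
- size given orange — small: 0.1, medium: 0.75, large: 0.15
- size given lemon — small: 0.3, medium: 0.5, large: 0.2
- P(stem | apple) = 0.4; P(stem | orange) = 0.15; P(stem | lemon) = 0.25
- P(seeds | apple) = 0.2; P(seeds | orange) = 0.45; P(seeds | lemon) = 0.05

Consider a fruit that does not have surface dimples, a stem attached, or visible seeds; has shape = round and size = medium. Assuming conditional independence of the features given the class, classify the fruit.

apple: 0.05 × 0.95 × (1−0.55) × 0.2 × (1−0.4) × (1−0.2) = 0.002052
orange: 0.75 × 0.5 × (1−0.15) × 0.75 × (1−0.15) × (1−0.45) = 0.11176171875
lemon: 0.2 × 0.6 × (1−0.05) × 0.5 × (1−0.25) × (1−0.05) = 0.0406125
Highest score → orange.

orange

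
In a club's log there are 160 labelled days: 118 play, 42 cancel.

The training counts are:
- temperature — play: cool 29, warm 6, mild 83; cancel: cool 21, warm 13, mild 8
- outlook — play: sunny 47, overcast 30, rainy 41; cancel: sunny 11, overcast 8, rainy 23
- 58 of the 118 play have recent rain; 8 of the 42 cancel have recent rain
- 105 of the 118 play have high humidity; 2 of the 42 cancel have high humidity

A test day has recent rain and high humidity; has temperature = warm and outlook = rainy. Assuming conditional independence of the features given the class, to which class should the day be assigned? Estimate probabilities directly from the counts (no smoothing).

play: (118/160) × (6/118) × (41/118) × (58/118) × (105/118) ≈ 0.00569884
cancel: (42/160) × (13/42) × (23/42) × (8/42) × (2/42) ≈ 0.000403574
Highest score → play.

play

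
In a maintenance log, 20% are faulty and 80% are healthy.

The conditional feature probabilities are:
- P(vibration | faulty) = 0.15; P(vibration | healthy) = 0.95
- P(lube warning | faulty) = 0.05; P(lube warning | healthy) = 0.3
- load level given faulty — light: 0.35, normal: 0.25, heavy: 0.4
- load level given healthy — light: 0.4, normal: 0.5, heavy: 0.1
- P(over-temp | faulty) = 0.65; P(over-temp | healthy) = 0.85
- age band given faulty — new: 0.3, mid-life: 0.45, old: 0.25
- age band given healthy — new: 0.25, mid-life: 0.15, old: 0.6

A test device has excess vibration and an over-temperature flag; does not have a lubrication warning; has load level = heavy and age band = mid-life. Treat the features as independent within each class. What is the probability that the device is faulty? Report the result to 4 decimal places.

0.3296

faulty: 0.2 × 0.15 × (1−0.05) × 0.4 × 0.65 × 0.45 = 0.0033345
healthy: 0.8 × 0.95 × (1−0.3) × 0.1 × 0.85 × 0.15 = 0.006783
P(faulty | x) = 0.0033345 / 0.0101175 ≈ 0.3296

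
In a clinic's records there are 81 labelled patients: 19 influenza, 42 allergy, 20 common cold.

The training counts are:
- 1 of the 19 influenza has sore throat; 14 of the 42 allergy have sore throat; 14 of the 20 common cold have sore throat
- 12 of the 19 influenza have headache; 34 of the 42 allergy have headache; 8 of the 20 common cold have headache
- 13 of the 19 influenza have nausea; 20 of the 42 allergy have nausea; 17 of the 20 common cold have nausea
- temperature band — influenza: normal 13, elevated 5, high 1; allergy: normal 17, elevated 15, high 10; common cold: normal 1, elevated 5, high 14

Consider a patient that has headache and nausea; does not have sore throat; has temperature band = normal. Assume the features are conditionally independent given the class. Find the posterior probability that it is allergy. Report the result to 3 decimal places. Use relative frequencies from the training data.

0.446

influenza: (19/81) × (18/19) × (12/19) × (13/19) × (13/19) ≈ 0.0657044
allergy: (42/81) × (28/42) × (34/42) × (20/42) × (17/42) ≈ 0.0539365
common cold: (20/81) × (6/20) × (8/20) × (17/20) × (1/20) ≈ 0.00125926
P(allergy | x) = 0.0539365 / 0.12090016 ≈ 0.446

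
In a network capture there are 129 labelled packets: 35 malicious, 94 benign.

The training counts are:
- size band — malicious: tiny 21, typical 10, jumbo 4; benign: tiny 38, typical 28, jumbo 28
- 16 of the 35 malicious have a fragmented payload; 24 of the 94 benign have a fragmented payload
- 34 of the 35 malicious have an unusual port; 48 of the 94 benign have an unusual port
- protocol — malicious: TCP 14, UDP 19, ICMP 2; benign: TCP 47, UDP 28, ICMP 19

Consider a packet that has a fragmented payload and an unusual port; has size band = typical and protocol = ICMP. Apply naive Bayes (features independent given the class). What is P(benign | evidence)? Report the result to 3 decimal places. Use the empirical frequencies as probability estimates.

malicious: (35/129) × (10/35) × (16/35) × (34/35) × (2/35) ≈ 0.00196714
benign: (94/129) × (28/94) × (24/94) × (48/94) × (19/94) ≈ 0.00571993
P(benign | x) = 0.00571993 / 0.00768707 ≈ 0.744

0.744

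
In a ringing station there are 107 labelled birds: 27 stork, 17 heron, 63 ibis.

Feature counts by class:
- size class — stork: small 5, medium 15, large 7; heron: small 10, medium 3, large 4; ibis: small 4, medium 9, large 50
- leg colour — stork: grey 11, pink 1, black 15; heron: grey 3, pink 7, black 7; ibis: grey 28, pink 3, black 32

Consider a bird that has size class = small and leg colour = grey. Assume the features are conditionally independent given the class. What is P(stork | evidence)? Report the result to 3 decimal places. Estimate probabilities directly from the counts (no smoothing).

stork: (27/107) × (5/27) × (11/27) ≈ 0.0190377
heron: (17/107) × (10/17) × (3/17) ≈ 0.0164926
ibis: (63/107) × (4/63) × (28/63) ≈ 0.0166147
P(stork | x) = 0.0190377 / 0.052145 ≈ 0.365

0.365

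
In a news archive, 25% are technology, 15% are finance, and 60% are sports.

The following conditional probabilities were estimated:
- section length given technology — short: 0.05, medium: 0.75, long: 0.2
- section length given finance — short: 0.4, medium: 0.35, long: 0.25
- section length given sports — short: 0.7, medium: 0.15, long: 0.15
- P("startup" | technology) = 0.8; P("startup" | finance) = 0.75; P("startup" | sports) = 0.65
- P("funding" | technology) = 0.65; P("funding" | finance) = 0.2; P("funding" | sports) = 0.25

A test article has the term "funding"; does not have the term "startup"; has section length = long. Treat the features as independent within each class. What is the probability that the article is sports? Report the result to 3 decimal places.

0.485

technology: 0.25 × 0.2 × (1−0.8) × 0.65 = 0.0065
finance: 0.15 × 0.25 × (1−0.75) × 0.2 = 0.001875
sports: 0.6 × 0.15 × (1−0.65) × 0.25 = 0.007875
P(sports | x) = 0.007875 / 0.01625 ≈ 0.485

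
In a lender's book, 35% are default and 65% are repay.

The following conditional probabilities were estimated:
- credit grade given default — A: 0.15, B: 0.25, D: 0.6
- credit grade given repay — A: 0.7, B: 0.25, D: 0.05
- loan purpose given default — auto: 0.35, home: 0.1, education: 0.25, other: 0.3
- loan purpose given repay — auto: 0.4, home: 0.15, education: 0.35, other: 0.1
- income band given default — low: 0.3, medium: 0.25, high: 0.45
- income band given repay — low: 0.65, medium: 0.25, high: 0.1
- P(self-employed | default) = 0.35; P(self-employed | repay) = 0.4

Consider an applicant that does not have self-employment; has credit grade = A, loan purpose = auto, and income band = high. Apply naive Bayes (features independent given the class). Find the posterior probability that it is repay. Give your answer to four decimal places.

0.6702

default: 0.35 × 0.15 × 0.35 × 0.45 × (1−0.35) = 0.0053746875
repay: 0.65 × 0.7 × 0.4 × 0.1 × (1−0.4) = 0.01092
P(repay | x) = 0.01092 / 0.0162946875 ≈ 0.6702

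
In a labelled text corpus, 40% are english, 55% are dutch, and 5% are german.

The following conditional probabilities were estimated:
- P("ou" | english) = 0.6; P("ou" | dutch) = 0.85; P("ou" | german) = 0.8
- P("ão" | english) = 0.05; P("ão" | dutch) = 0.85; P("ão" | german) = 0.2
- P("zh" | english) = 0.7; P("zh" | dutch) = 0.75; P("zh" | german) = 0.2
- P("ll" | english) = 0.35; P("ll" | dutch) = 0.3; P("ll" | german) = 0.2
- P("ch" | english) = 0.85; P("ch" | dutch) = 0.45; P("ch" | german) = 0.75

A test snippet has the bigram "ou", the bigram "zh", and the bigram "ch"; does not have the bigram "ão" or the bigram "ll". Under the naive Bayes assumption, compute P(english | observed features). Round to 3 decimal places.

0.812

english: 0.4 × 0.6 × (1−0.05) × 0.7 × (1−0.35) × 0.85 = 0.088179
dutch: 0.55 × 0.85 × (1−0.85) × 0.75 × (1−0.3) × 0.45 = 0.01656703125
german: 0.05 × 0.8 × (1−0.2) × 0.2 × (1−0.2) × 0.75 = 0.00384
P(english | x) = 0.088179 / 0.10858603125 ≈ 0.812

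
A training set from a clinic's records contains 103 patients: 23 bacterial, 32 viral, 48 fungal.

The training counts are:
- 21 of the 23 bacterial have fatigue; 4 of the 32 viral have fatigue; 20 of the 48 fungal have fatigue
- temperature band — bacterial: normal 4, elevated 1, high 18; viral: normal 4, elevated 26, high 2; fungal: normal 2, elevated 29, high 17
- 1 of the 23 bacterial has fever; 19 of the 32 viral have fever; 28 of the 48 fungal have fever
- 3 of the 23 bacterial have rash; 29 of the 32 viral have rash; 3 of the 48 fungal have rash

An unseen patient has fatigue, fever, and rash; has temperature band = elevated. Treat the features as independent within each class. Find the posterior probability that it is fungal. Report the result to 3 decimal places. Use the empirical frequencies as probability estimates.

0.201

bacterial: (23/103) × (21/23) × (1/23) × (1/23) × (3/23) ≈ 0.0000502713
viral: (32/103) × (4/32) × (26/32) × (19/32) × (29/32) ≈ 0.0169784
fungal: (48/103) × (20/48) × (29/48) × (28/48) × (3/48) ≈ 0.00427707
P(fungal | x) = 0.00427707 / 0.0213057413 ≈ 0.201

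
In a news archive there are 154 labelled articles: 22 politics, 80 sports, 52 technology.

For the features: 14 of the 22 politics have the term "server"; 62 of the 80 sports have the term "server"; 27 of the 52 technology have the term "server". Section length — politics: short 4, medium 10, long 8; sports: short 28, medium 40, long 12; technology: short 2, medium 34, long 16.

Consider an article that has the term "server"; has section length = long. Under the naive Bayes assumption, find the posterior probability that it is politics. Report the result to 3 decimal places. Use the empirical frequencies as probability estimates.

politics: (22/154) × (14/22) × (8/22) ≈ 0.0330579
sports: (80/154) × (62/80) × (12/80) ≈ 0.0603896
technology: (52/154) × (27/52) × (16/52) ≈ 0.0539461
P(politics | x) = 0.0330579 / 0.1473936 ≈ 0.224

0.224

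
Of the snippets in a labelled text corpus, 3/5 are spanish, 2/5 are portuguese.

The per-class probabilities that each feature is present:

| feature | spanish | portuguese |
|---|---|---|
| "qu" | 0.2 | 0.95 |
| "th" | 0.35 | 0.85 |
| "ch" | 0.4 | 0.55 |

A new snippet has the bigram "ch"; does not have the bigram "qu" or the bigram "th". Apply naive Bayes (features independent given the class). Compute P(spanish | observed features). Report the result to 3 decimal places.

0.987

spanish: 0.6 × (1−0.2) × (1−0.35) × 0.4 = 0.1248
portuguese: 0.4 × (1−0.95) × (1−0.85) × 0.55 = 0.00165
P(spanish | x) = 0.1248 / 0.12645 ≈ 0.987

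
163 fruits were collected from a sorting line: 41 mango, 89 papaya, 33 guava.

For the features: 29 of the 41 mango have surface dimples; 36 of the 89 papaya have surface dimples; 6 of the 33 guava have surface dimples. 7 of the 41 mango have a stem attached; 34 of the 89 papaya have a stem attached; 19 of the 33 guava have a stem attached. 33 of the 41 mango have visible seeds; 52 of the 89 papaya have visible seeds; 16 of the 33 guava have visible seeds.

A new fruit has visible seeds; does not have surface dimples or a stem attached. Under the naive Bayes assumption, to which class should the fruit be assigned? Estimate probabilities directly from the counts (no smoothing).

mango: (41/163) × (12/41) × (34/41) × (33/41) ≈ 0.0491381
papaya: (89/163) × (53/89) × (55/89) × (52/89) ≈ 0.117402
guava: (33/163) × (27/33) × (14/33) × (16/33) ≈ 0.0340719
Highest score → papaya.

papaya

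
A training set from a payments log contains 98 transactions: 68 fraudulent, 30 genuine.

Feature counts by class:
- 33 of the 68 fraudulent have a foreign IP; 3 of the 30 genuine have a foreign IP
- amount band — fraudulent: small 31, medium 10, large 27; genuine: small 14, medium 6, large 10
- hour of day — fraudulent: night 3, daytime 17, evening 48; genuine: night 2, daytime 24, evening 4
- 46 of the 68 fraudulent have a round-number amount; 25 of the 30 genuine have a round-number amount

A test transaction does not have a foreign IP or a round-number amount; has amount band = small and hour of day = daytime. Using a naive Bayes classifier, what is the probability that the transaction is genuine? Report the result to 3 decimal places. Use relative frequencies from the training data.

0.566

fraudulent: (68/98) × (35/68) × (31/68) × (17/68) × (22/68) ≈ 0.0131689
genuine: (30/98) × (27/30) × (14/30) × (24/30) × (5/30) ≈ 0.0171429
P(genuine | x) = 0.0171429 / 0.0303118 ≈ 0.566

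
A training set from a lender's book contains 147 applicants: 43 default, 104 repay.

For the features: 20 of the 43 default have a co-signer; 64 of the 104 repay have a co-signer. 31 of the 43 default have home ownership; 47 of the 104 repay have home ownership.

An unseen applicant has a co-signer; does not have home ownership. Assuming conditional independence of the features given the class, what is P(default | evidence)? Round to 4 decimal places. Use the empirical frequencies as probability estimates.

default: (43/147) × (20/43) × (12/43) ≈ 0.0379687
repay: (104/147) × (64/104) × (57/104) ≈ 0.238619
P(default | x) = 0.0379687 / 0.2765877 ≈ 0.1373

0.1373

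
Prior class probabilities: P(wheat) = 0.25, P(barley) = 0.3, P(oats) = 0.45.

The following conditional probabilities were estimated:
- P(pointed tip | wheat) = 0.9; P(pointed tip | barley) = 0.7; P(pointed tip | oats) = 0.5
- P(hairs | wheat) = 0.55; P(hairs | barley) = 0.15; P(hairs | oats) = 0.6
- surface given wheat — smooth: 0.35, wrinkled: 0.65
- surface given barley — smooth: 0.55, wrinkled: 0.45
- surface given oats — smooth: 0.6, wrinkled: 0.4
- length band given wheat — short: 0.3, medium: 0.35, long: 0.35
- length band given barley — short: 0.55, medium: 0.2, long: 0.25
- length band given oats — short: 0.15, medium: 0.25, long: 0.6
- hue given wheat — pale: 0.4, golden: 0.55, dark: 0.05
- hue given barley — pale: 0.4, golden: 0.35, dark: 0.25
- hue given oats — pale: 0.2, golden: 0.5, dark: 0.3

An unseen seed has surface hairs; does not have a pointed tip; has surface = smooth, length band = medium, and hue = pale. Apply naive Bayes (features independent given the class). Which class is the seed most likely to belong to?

wheat: 0.25 × (1−0.9) × 0.55 × 0.35 × 0.35 × 0.4 = 0.00067375
barley: 0.3 × (1−0.7) × 0.15 × 0.55 × 0.2 × 0.4 = 0.000594
oats: 0.45 × (1−0.5) × 0.6 × 0.6 × 0.25 × 0.2 = 0.00405
Highest score → oats.

oats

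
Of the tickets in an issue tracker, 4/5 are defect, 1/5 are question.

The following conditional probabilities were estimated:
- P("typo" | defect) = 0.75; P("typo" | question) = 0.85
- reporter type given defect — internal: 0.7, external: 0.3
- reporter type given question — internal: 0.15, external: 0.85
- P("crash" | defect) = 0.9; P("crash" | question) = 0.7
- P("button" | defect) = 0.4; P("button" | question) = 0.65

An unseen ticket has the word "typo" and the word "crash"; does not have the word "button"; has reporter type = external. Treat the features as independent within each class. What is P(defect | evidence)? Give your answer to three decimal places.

0.733

defect: 0.8 × 0.75 × 0.3 × 0.9 × (1−0.4) = 0.0972
question: 0.2 × 0.85 × 0.85 × 0.7 × (1−0.65) = 0.0354025
P(defect | x) = 0.0972 / 0.1326025 ≈ 0.733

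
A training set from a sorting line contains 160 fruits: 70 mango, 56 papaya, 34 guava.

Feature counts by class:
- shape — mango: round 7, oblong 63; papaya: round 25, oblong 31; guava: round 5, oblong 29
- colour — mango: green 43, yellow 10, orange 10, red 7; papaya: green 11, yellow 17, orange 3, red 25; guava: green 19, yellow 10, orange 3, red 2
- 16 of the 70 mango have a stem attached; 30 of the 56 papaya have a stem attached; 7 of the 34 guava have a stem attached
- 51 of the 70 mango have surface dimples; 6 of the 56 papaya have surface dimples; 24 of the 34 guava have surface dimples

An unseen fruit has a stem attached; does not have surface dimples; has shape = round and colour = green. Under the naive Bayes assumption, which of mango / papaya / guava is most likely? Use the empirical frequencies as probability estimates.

mango: (70/160) × (7/70) × (43/70) × (16/70) × (19/70) ≈ 0.00166735
papaya: (56/160) × (25/56) × (11/56) × (30/56) × (50/56) ≈ 0.0146805
guava: (34/160) × (5/34) × (19/34) × (7/34) × (10/34) ≈ 0.00105746
Highest score → papaya.

papaya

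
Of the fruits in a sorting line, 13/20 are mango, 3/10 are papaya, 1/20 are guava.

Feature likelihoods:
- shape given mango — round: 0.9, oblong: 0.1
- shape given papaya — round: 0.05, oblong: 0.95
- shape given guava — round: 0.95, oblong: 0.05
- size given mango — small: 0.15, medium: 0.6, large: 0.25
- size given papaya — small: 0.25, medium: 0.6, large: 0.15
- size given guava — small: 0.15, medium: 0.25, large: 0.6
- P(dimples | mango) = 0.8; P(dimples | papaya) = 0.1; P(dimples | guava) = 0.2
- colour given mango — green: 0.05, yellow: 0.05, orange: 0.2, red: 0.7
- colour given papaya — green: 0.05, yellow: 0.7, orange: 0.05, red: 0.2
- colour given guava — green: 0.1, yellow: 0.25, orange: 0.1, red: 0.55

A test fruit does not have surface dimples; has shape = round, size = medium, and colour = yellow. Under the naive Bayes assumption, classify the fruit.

papaya

mango: 0.65 × 0.9 × 0.6 × (1−0.8) × 0.05 = 0.00351
papaya: 0.3 × 0.05 × 0.6 × (1−0.1) × 0.7 = 0.00567
guava: 0.05 × 0.95 × 0.25 × (1−0.2) × 0.25 = 0.002375
Highest score → papaya.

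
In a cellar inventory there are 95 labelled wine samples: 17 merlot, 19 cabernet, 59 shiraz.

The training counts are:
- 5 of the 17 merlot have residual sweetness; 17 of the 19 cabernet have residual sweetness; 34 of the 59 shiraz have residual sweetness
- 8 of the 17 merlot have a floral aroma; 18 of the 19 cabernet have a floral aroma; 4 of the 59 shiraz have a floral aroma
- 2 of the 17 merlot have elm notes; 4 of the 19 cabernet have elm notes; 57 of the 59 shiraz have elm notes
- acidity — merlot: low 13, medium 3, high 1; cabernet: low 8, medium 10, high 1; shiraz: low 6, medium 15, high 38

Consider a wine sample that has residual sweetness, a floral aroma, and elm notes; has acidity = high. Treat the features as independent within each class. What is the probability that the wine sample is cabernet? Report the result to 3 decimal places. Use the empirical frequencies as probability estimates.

merlot: (17/95) × (5/17) × (8/17) × (2/17) × (1/17) ≈ 0.000171403
cabernet: (19/95) × (17/19) × (18/19) × (4/19) × (1/19) ≈ 0.00187844
shiraz: (59/95) × (34/59) × (4/59) × (57/59) × (38/59) ≈ 0.0150979
P(cabernet | x) = 0.00187844 / 0.017147743 ≈ 0.110

0.110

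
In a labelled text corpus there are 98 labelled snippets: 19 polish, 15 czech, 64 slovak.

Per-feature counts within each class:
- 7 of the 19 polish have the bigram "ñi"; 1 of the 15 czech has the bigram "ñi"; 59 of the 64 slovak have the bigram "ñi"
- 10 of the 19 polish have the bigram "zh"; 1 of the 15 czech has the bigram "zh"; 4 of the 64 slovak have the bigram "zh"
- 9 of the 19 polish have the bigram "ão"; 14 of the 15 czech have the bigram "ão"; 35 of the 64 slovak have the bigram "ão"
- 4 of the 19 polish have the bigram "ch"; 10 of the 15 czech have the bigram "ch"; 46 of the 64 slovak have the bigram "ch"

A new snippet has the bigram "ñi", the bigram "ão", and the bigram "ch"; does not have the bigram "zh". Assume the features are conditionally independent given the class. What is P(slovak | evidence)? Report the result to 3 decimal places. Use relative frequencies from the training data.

0.960

polish: (19/98) × (7/19) × (9/19) × (9/19) × (4/19) ≈ 0.00337409
czech: (15/98) × (1/15) × (14/15) × (14/15) × (10/15) ≈ 0.00592593
slovak: (64/98) × (59/64) × (60/64) × (35/64) × (46/64) ≈ 0.221852
P(slovak | x) = 0.221852 / 0.23115202 ≈ 0.960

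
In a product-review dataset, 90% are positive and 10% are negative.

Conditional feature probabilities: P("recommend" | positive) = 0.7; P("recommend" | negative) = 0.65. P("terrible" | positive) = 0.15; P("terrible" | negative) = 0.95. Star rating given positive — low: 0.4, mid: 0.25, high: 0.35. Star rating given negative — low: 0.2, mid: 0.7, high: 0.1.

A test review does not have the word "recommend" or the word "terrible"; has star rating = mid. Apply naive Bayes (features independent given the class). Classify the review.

positive: 0.9 × (1−0.7) × (1−0.15) × 0.25 = 0.057375
negative: 0.1 × (1−0.65) × (1−0.95) × 0.7 = 0.001225
Highest score → positive.

positive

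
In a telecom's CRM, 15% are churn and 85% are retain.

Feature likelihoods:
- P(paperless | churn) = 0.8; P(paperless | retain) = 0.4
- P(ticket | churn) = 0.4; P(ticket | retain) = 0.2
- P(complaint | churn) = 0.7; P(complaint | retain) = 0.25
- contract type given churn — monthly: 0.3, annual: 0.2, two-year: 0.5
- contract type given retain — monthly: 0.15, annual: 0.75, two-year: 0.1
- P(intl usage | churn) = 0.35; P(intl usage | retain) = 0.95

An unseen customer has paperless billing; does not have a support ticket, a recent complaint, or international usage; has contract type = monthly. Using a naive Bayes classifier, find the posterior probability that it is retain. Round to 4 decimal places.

churn: 0.15 × 0.8 × (1−0.4) × (1−0.7) × 0.3 × (1−0.35) = 0.004212
retain: 0.85 × 0.4 × (1−0.2) × (1−0.25) × 0.15 × (1−0.95) = 0.00153
P(retain | x) = 0.00153 / 0.005742 ≈ 0.2665

0.2665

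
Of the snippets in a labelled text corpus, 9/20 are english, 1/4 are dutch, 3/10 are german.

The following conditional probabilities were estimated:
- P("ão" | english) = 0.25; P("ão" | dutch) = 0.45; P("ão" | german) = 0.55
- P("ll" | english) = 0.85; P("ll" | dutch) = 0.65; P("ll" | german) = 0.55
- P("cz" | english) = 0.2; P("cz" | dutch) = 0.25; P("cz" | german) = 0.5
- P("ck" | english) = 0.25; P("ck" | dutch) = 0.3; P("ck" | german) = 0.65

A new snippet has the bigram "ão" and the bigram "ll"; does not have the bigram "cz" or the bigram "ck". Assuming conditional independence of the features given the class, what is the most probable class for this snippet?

english

english: 0.45 × 0.25 × 0.85 × (1−0.2) × (1−0.25) = 0.057375
dutch: 0.25 × 0.45 × 0.65 × (1−0.25) × (1−0.3) = 0.038390625
german: 0.3 × 0.55 × 0.55 × (1−0.5) × (1−0.65) = 0.01588125
Highest score → english.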